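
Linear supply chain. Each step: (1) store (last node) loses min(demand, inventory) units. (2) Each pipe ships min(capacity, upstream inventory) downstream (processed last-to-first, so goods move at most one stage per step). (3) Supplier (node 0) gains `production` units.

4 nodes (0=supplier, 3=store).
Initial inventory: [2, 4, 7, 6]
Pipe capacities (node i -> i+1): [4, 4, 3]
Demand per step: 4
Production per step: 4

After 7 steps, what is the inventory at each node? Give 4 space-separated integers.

Step 1: demand=4,sold=4 ship[2->3]=3 ship[1->2]=4 ship[0->1]=2 prod=4 -> inv=[4 2 8 5]
Step 2: demand=4,sold=4 ship[2->3]=3 ship[1->2]=2 ship[0->1]=4 prod=4 -> inv=[4 4 7 4]
Step 3: demand=4,sold=4 ship[2->3]=3 ship[1->2]=4 ship[0->1]=4 prod=4 -> inv=[4 4 8 3]
Step 4: demand=4,sold=3 ship[2->3]=3 ship[1->2]=4 ship[0->1]=4 prod=4 -> inv=[4 4 9 3]
Step 5: demand=4,sold=3 ship[2->3]=3 ship[1->2]=4 ship[0->1]=4 prod=4 -> inv=[4 4 10 3]
Step 6: demand=4,sold=3 ship[2->3]=3 ship[1->2]=4 ship[0->1]=4 prod=4 -> inv=[4 4 11 3]
Step 7: demand=4,sold=3 ship[2->3]=3 ship[1->2]=4 ship[0->1]=4 prod=4 -> inv=[4 4 12 3]

4 4 12 3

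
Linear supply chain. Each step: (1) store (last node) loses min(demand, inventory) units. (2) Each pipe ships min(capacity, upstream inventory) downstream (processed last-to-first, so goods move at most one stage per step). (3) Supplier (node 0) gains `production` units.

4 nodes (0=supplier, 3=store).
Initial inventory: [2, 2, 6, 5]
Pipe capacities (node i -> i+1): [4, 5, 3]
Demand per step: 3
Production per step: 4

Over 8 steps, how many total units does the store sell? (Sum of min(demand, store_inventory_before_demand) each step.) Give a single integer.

Step 1: sold=3 (running total=3) -> [4 2 5 5]
Step 2: sold=3 (running total=6) -> [4 4 4 5]
Step 3: sold=3 (running total=9) -> [4 4 5 5]
Step 4: sold=3 (running total=12) -> [4 4 6 5]
Step 5: sold=3 (running total=15) -> [4 4 7 5]
Step 6: sold=3 (running total=18) -> [4 4 8 5]
Step 7: sold=3 (running total=21) -> [4 4 9 5]
Step 8: sold=3 (running total=24) -> [4 4 10 5]

Answer: 24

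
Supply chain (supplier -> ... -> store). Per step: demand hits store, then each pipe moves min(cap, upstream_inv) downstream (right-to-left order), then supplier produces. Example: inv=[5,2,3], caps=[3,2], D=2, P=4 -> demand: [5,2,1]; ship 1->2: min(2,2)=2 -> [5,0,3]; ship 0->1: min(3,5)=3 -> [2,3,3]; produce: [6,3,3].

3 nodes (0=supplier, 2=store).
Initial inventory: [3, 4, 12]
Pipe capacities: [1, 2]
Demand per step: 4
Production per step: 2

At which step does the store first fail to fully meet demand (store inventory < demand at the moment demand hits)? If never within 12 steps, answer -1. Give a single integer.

Step 1: demand=4,sold=4 ship[1->2]=2 ship[0->1]=1 prod=2 -> [4 3 10]
Step 2: demand=4,sold=4 ship[1->2]=2 ship[0->1]=1 prod=2 -> [5 2 8]
Step 3: demand=4,sold=4 ship[1->2]=2 ship[0->1]=1 prod=2 -> [6 1 6]
Step 4: demand=4,sold=4 ship[1->2]=1 ship[0->1]=1 prod=2 -> [7 1 3]
Step 5: demand=4,sold=3 ship[1->2]=1 ship[0->1]=1 prod=2 -> [8 1 1]
Step 6: demand=4,sold=1 ship[1->2]=1 ship[0->1]=1 prod=2 -> [9 1 1]
Step 7: demand=4,sold=1 ship[1->2]=1 ship[0->1]=1 prod=2 -> [10 1 1]
Step 8: demand=4,sold=1 ship[1->2]=1 ship[0->1]=1 prod=2 -> [11 1 1]
Step 9: demand=4,sold=1 ship[1->2]=1 ship[0->1]=1 prod=2 -> [12 1 1]
Step 10: demand=4,sold=1 ship[1->2]=1 ship[0->1]=1 prod=2 -> [13 1 1]
Step 11: demand=4,sold=1 ship[1->2]=1 ship[0->1]=1 prod=2 -> [14 1 1]
Step 12: demand=4,sold=1 ship[1->2]=1 ship[0->1]=1 prod=2 -> [15 1 1]
First stockout at step 5

5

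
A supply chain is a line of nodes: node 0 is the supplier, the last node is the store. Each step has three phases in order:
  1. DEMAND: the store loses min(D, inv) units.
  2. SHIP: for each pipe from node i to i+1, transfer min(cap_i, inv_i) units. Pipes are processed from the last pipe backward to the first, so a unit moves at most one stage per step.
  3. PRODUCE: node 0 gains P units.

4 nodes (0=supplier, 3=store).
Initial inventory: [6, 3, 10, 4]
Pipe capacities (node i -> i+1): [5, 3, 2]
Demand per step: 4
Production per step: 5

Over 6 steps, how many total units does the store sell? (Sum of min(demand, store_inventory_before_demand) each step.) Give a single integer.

Step 1: sold=4 (running total=4) -> [6 5 11 2]
Step 2: sold=2 (running total=6) -> [6 7 12 2]
Step 3: sold=2 (running total=8) -> [6 9 13 2]
Step 4: sold=2 (running total=10) -> [6 11 14 2]
Step 5: sold=2 (running total=12) -> [6 13 15 2]
Step 6: sold=2 (running total=14) -> [6 15 16 2]

Answer: 14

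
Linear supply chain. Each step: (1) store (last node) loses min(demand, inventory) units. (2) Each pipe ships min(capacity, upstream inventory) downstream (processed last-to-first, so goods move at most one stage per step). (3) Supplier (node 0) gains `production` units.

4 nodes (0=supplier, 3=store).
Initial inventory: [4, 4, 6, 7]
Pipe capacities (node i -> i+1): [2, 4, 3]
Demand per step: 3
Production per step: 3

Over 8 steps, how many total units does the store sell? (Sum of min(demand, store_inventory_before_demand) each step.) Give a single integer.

Step 1: sold=3 (running total=3) -> [5 2 7 7]
Step 2: sold=3 (running total=6) -> [6 2 6 7]
Step 3: sold=3 (running total=9) -> [7 2 5 7]
Step 4: sold=3 (running total=12) -> [8 2 4 7]
Step 5: sold=3 (running total=15) -> [9 2 3 7]
Step 6: sold=3 (running total=18) -> [10 2 2 7]
Step 7: sold=3 (running total=21) -> [11 2 2 6]
Step 8: sold=3 (running total=24) -> [12 2 2 5]

Answer: 24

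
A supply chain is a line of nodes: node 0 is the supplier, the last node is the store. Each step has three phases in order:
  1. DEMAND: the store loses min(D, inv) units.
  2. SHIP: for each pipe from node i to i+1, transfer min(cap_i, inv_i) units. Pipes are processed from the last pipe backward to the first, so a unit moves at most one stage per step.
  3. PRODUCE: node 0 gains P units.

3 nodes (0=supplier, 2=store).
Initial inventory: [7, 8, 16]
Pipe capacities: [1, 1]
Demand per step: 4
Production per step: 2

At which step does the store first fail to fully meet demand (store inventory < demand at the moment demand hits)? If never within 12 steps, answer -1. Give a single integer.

Step 1: demand=4,sold=4 ship[1->2]=1 ship[0->1]=1 prod=2 -> [8 8 13]
Step 2: demand=4,sold=4 ship[1->2]=1 ship[0->1]=1 prod=2 -> [9 8 10]
Step 3: demand=4,sold=4 ship[1->2]=1 ship[0->1]=1 prod=2 -> [10 8 7]
Step 4: demand=4,sold=4 ship[1->2]=1 ship[0->1]=1 prod=2 -> [11 8 4]
Step 5: demand=4,sold=4 ship[1->2]=1 ship[0->1]=1 prod=2 -> [12 8 1]
Step 6: demand=4,sold=1 ship[1->2]=1 ship[0->1]=1 prod=2 -> [13 8 1]
Step 7: demand=4,sold=1 ship[1->2]=1 ship[0->1]=1 prod=2 -> [14 8 1]
Step 8: demand=4,sold=1 ship[1->2]=1 ship[0->1]=1 prod=2 -> [15 8 1]
Step 9: demand=4,sold=1 ship[1->2]=1 ship[0->1]=1 prod=2 -> [16 8 1]
Step 10: demand=4,sold=1 ship[1->2]=1 ship[0->1]=1 prod=2 -> [17 8 1]
Step 11: demand=4,sold=1 ship[1->2]=1 ship[0->1]=1 prod=2 -> [18 8 1]
Step 12: demand=4,sold=1 ship[1->2]=1 ship[0->1]=1 prod=2 -> [19 8 1]
First stockout at step 6

6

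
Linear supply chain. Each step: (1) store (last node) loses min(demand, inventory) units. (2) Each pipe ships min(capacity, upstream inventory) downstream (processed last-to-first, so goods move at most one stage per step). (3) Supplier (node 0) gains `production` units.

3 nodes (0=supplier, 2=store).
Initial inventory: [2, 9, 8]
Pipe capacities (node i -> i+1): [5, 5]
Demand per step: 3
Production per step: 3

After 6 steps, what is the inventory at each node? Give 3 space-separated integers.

Step 1: demand=3,sold=3 ship[1->2]=5 ship[0->1]=2 prod=3 -> inv=[3 6 10]
Step 2: demand=3,sold=3 ship[1->2]=5 ship[0->1]=3 prod=3 -> inv=[3 4 12]
Step 3: demand=3,sold=3 ship[1->2]=4 ship[0->1]=3 prod=3 -> inv=[3 3 13]
Step 4: demand=3,sold=3 ship[1->2]=3 ship[0->1]=3 prod=3 -> inv=[3 3 13]
Step 5: demand=3,sold=3 ship[1->2]=3 ship[0->1]=3 prod=3 -> inv=[3 3 13]
Step 6: demand=3,sold=3 ship[1->2]=3 ship[0->1]=3 prod=3 -> inv=[3 3 13]

3 3 13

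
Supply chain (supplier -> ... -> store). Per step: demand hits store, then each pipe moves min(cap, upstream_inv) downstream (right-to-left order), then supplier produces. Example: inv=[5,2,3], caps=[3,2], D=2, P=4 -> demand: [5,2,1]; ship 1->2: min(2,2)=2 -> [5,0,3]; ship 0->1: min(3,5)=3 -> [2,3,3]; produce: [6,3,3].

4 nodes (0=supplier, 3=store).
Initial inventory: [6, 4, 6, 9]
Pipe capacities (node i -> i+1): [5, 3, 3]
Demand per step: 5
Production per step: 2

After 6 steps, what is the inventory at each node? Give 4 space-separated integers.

Step 1: demand=5,sold=5 ship[2->3]=3 ship[1->2]=3 ship[0->1]=5 prod=2 -> inv=[3 6 6 7]
Step 2: demand=5,sold=5 ship[2->3]=3 ship[1->2]=3 ship[0->1]=3 prod=2 -> inv=[2 6 6 5]
Step 3: demand=5,sold=5 ship[2->3]=3 ship[1->2]=3 ship[0->1]=2 prod=2 -> inv=[2 5 6 3]
Step 4: demand=5,sold=3 ship[2->3]=3 ship[1->2]=3 ship[0->1]=2 prod=2 -> inv=[2 4 6 3]
Step 5: demand=5,sold=3 ship[2->3]=3 ship[1->2]=3 ship[0->1]=2 prod=2 -> inv=[2 3 6 3]
Step 6: demand=5,sold=3 ship[2->3]=3 ship[1->2]=3 ship[0->1]=2 prod=2 -> inv=[2 2 6 3]

2 2 6 3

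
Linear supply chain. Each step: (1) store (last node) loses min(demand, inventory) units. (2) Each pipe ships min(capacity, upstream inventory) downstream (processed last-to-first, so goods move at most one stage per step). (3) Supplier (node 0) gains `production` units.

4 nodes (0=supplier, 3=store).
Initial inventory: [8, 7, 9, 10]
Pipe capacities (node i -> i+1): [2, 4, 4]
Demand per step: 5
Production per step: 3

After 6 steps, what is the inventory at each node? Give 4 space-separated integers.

Step 1: demand=5,sold=5 ship[2->3]=4 ship[1->2]=4 ship[0->1]=2 prod=3 -> inv=[9 5 9 9]
Step 2: demand=5,sold=5 ship[2->3]=4 ship[1->2]=4 ship[0->1]=2 prod=3 -> inv=[10 3 9 8]
Step 3: demand=5,sold=5 ship[2->3]=4 ship[1->2]=3 ship[0->1]=2 prod=3 -> inv=[11 2 8 7]
Step 4: demand=5,sold=5 ship[2->3]=4 ship[1->2]=2 ship[0->1]=2 prod=3 -> inv=[12 2 6 6]
Step 5: demand=5,sold=5 ship[2->3]=4 ship[1->2]=2 ship[0->1]=2 prod=3 -> inv=[13 2 4 5]
Step 6: demand=5,sold=5 ship[2->3]=4 ship[1->2]=2 ship[0->1]=2 prod=3 -> inv=[14 2 2 4]

14 2 2 4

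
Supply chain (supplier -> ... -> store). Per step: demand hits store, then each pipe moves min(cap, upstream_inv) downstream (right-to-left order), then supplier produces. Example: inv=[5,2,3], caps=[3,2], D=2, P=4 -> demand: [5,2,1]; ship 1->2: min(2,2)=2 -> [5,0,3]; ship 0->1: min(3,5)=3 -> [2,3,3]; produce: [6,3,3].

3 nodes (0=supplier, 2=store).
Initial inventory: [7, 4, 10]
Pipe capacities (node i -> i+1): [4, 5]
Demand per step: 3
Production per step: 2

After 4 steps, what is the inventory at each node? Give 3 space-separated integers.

Step 1: demand=3,sold=3 ship[1->2]=4 ship[0->1]=4 prod=2 -> inv=[5 4 11]
Step 2: demand=3,sold=3 ship[1->2]=4 ship[0->1]=4 prod=2 -> inv=[3 4 12]
Step 3: demand=3,sold=3 ship[1->2]=4 ship[0->1]=3 prod=2 -> inv=[2 3 13]
Step 4: demand=3,sold=3 ship[1->2]=3 ship[0->1]=2 prod=2 -> inv=[2 2 13]

2 2 13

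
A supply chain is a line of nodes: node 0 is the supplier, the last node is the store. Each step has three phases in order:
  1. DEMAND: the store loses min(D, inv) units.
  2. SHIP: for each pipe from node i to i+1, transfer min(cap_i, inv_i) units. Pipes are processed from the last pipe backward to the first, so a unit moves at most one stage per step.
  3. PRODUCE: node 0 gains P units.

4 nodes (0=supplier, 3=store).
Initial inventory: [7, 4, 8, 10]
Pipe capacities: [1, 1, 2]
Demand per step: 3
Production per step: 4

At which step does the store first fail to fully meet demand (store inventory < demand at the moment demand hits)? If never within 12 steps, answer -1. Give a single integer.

Step 1: demand=3,sold=3 ship[2->3]=2 ship[1->2]=1 ship[0->1]=1 prod=4 -> [10 4 7 9]
Step 2: demand=3,sold=3 ship[2->3]=2 ship[1->2]=1 ship[0->1]=1 prod=4 -> [13 4 6 8]
Step 3: demand=3,sold=3 ship[2->3]=2 ship[1->2]=1 ship[0->1]=1 prod=4 -> [16 4 5 7]
Step 4: demand=3,sold=3 ship[2->3]=2 ship[1->2]=1 ship[0->1]=1 prod=4 -> [19 4 4 6]
Step 5: demand=3,sold=3 ship[2->3]=2 ship[1->2]=1 ship[0->1]=1 prod=4 -> [22 4 3 5]
Step 6: demand=3,sold=3 ship[2->3]=2 ship[1->2]=1 ship[0->1]=1 prod=4 -> [25 4 2 4]
Step 7: demand=3,sold=3 ship[2->3]=2 ship[1->2]=1 ship[0->1]=1 prod=4 -> [28 4 1 3]
Step 8: demand=3,sold=3 ship[2->3]=1 ship[1->2]=1 ship[0->1]=1 prod=4 -> [31 4 1 1]
Step 9: demand=3,sold=1 ship[2->3]=1 ship[1->2]=1 ship[0->1]=1 prod=4 -> [34 4 1 1]
Step 10: demand=3,sold=1 ship[2->3]=1 ship[1->2]=1 ship[0->1]=1 prod=4 -> [37 4 1 1]
Step 11: demand=3,sold=1 ship[2->3]=1 ship[1->2]=1 ship[0->1]=1 prod=4 -> [40 4 1 1]
Step 12: demand=3,sold=1 ship[2->3]=1 ship[1->2]=1 ship[0->1]=1 prod=4 -> [43 4 1 1]
First stockout at step 9

9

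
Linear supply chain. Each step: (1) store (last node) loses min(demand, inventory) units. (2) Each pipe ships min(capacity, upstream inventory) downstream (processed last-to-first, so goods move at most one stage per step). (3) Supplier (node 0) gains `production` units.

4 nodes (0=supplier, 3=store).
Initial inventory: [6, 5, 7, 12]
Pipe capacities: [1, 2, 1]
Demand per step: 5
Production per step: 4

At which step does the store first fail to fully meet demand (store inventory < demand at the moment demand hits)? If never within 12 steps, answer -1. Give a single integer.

Step 1: demand=5,sold=5 ship[2->3]=1 ship[1->2]=2 ship[0->1]=1 prod=4 -> [9 4 8 8]
Step 2: demand=5,sold=5 ship[2->3]=1 ship[1->2]=2 ship[0->1]=1 prod=4 -> [12 3 9 4]
Step 3: demand=5,sold=4 ship[2->3]=1 ship[1->2]=2 ship[0->1]=1 prod=4 -> [15 2 10 1]
Step 4: demand=5,sold=1 ship[2->3]=1 ship[1->2]=2 ship[0->1]=1 prod=4 -> [18 1 11 1]
Step 5: demand=5,sold=1 ship[2->3]=1 ship[1->2]=1 ship[0->1]=1 prod=4 -> [21 1 11 1]
Step 6: demand=5,sold=1 ship[2->3]=1 ship[1->2]=1 ship[0->1]=1 prod=4 -> [24 1 11 1]
Step 7: demand=5,sold=1 ship[2->3]=1 ship[1->2]=1 ship[0->1]=1 prod=4 -> [27 1 11 1]
Step 8: demand=5,sold=1 ship[2->3]=1 ship[1->2]=1 ship[0->1]=1 prod=4 -> [30 1 11 1]
Step 9: demand=5,sold=1 ship[2->3]=1 ship[1->2]=1 ship[0->1]=1 prod=4 -> [33 1 11 1]
Step 10: demand=5,sold=1 ship[2->3]=1 ship[1->2]=1 ship[0->1]=1 prod=4 -> [36 1 11 1]
Step 11: demand=5,sold=1 ship[2->3]=1 ship[1->2]=1 ship[0->1]=1 prod=4 -> [39 1 11 1]
Step 12: demand=5,sold=1 ship[2->3]=1 ship[1->2]=1 ship[0->1]=1 prod=4 -> [42 1 11 1]
First stockout at step 3

3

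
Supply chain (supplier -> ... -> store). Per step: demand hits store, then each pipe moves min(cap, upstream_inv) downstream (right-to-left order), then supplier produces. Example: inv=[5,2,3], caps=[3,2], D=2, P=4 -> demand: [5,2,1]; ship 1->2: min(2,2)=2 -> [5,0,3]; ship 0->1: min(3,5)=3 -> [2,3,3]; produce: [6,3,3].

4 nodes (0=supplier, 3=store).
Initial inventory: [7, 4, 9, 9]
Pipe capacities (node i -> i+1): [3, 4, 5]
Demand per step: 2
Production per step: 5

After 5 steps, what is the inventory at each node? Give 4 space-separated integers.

Step 1: demand=2,sold=2 ship[2->3]=5 ship[1->2]=4 ship[0->1]=3 prod=5 -> inv=[9 3 8 12]
Step 2: demand=2,sold=2 ship[2->3]=5 ship[1->2]=3 ship[0->1]=3 prod=5 -> inv=[11 3 6 15]
Step 3: demand=2,sold=2 ship[2->3]=5 ship[1->2]=3 ship[0->1]=3 prod=5 -> inv=[13 3 4 18]
Step 4: demand=2,sold=2 ship[2->3]=4 ship[1->2]=3 ship[0->1]=3 prod=5 -> inv=[15 3 3 20]
Step 5: demand=2,sold=2 ship[2->3]=3 ship[1->2]=3 ship[0->1]=3 prod=5 -> inv=[17 3 3 21]

17 3 3 21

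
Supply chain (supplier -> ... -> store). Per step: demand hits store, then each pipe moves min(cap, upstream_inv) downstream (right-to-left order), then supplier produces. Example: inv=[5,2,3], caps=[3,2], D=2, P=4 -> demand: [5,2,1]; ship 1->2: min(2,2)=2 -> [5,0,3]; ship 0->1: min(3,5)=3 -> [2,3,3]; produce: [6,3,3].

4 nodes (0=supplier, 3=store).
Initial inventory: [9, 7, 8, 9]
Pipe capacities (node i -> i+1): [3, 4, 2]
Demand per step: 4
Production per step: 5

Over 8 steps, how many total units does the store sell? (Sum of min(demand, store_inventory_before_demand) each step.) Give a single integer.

Step 1: sold=4 (running total=4) -> [11 6 10 7]
Step 2: sold=4 (running total=8) -> [13 5 12 5]
Step 3: sold=4 (running total=12) -> [15 4 14 3]
Step 4: sold=3 (running total=15) -> [17 3 16 2]
Step 5: sold=2 (running total=17) -> [19 3 17 2]
Step 6: sold=2 (running total=19) -> [21 3 18 2]
Step 7: sold=2 (running total=21) -> [23 3 19 2]
Step 8: sold=2 (running total=23) -> [25 3 20 2]

Answer: 23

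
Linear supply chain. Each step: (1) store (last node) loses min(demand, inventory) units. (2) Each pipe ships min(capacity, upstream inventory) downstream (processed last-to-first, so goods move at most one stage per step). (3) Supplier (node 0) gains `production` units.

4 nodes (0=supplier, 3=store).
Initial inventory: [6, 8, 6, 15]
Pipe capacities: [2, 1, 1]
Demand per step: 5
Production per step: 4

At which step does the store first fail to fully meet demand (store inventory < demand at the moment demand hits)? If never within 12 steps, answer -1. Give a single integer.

Step 1: demand=5,sold=5 ship[2->3]=1 ship[1->2]=1 ship[0->1]=2 prod=4 -> [8 9 6 11]
Step 2: demand=5,sold=5 ship[2->3]=1 ship[1->2]=1 ship[0->1]=2 prod=4 -> [10 10 6 7]
Step 3: demand=5,sold=5 ship[2->3]=1 ship[1->2]=1 ship[0->1]=2 prod=4 -> [12 11 6 3]
Step 4: demand=5,sold=3 ship[2->3]=1 ship[1->2]=1 ship[0->1]=2 prod=4 -> [14 12 6 1]
Step 5: demand=5,sold=1 ship[2->3]=1 ship[1->2]=1 ship[0->1]=2 prod=4 -> [16 13 6 1]
Step 6: demand=5,sold=1 ship[2->3]=1 ship[1->2]=1 ship[0->1]=2 prod=4 -> [18 14 6 1]
Step 7: demand=5,sold=1 ship[2->3]=1 ship[1->2]=1 ship[0->1]=2 prod=4 -> [20 15 6 1]
Step 8: demand=5,sold=1 ship[2->3]=1 ship[1->2]=1 ship[0->1]=2 prod=4 -> [22 16 6 1]
Step 9: demand=5,sold=1 ship[2->3]=1 ship[1->2]=1 ship[0->1]=2 prod=4 -> [24 17 6 1]
Step 10: demand=5,sold=1 ship[2->3]=1 ship[1->2]=1 ship[0->1]=2 prod=4 -> [26 18 6 1]
Step 11: demand=5,sold=1 ship[2->3]=1 ship[1->2]=1 ship[0->1]=2 prod=4 -> [28 19 6 1]
Step 12: demand=5,sold=1 ship[2->3]=1 ship[1->2]=1 ship[0->1]=2 prod=4 -> [30 20 6 1]
First stockout at step 4

4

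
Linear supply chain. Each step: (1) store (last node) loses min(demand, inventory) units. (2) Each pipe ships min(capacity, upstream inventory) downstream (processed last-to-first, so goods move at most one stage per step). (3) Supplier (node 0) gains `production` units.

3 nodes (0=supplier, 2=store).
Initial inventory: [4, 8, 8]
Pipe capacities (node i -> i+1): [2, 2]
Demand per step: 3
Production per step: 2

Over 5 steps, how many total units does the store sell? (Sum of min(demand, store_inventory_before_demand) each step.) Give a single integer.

Answer: 15

Derivation:
Step 1: sold=3 (running total=3) -> [4 8 7]
Step 2: sold=3 (running total=6) -> [4 8 6]
Step 3: sold=3 (running total=9) -> [4 8 5]
Step 4: sold=3 (running total=12) -> [4 8 4]
Step 5: sold=3 (running total=15) -> [4 8 3]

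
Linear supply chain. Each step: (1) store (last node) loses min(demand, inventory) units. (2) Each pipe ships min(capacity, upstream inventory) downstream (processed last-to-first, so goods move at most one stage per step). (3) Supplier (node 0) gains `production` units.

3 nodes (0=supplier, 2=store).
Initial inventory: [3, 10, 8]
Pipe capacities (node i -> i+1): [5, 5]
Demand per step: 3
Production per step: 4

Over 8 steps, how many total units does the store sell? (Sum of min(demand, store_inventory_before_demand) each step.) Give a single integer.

Step 1: sold=3 (running total=3) -> [4 8 10]
Step 2: sold=3 (running total=6) -> [4 7 12]
Step 3: sold=3 (running total=9) -> [4 6 14]
Step 4: sold=3 (running total=12) -> [4 5 16]
Step 5: sold=3 (running total=15) -> [4 4 18]
Step 6: sold=3 (running total=18) -> [4 4 19]
Step 7: sold=3 (running total=21) -> [4 4 20]
Step 8: sold=3 (running total=24) -> [4 4 21]

Answer: 24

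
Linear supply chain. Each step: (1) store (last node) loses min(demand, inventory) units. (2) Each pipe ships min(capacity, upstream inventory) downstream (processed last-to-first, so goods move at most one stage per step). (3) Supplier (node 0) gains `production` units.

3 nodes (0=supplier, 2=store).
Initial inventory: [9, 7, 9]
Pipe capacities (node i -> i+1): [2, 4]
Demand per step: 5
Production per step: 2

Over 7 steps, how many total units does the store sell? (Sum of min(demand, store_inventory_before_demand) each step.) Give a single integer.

Answer: 26

Derivation:
Step 1: sold=5 (running total=5) -> [9 5 8]
Step 2: sold=5 (running total=10) -> [9 3 7]
Step 3: sold=5 (running total=15) -> [9 2 5]
Step 4: sold=5 (running total=20) -> [9 2 2]
Step 5: sold=2 (running total=22) -> [9 2 2]
Step 6: sold=2 (running total=24) -> [9 2 2]
Step 7: sold=2 (running total=26) -> [9 2 2]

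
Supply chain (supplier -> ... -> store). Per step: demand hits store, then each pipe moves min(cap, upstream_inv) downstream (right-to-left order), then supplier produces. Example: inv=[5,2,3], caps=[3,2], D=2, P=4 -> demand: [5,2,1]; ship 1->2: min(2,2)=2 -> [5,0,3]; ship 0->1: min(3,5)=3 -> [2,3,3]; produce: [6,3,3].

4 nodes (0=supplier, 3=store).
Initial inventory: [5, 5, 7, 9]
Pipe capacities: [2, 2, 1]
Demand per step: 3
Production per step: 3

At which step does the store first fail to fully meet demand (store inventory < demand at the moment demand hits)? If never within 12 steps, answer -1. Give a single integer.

Step 1: demand=3,sold=3 ship[2->3]=1 ship[1->2]=2 ship[0->1]=2 prod=3 -> [6 5 8 7]
Step 2: demand=3,sold=3 ship[2->3]=1 ship[1->2]=2 ship[0->1]=2 prod=3 -> [7 5 9 5]
Step 3: demand=3,sold=3 ship[2->3]=1 ship[1->2]=2 ship[0->1]=2 prod=3 -> [8 5 10 3]
Step 4: demand=3,sold=3 ship[2->3]=1 ship[1->2]=2 ship[0->1]=2 prod=3 -> [9 5 11 1]
Step 5: demand=3,sold=1 ship[2->3]=1 ship[1->2]=2 ship[0->1]=2 prod=3 -> [10 5 12 1]
Step 6: demand=3,sold=1 ship[2->3]=1 ship[1->2]=2 ship[0->1]=2 prod=3 -> [11 5 13 1]
Step 7: demand=3,sold=1 ship[2->3]=1 ship[1->2]=2 ship[0->1]=2 prod=3 -> [12 5 14 1]
Step 8: demand=3,sold=1 ship[2->3]=1 ship[1->2]=2 ship[0->1]=2 prod=3 -> [13 5 15 1]
Step 9: demand=3,sold=1 ship[2->3]=1 ship[1->2]=2 ship[0->1]=2 prod=3 -> [14 5 16 1]
Step 10: demand=3,sold=1 ship[2->3]=1 ship[1->2]=2 ship[0->1]=2 prod=3 -> [15 5 17 1]
Step 11: demand=3,sold=1 ship[2->3]=1 ship[1->2]=2 ship[0->1]=2 prod=3 -> [16 5 18 1]
Step 12: demand=3,sold=1 ship[2->3]=1 ship[1->2]=2 ship[0->1]=2 prod=3 -> [17 5 19 1]
First stockout at step 5

5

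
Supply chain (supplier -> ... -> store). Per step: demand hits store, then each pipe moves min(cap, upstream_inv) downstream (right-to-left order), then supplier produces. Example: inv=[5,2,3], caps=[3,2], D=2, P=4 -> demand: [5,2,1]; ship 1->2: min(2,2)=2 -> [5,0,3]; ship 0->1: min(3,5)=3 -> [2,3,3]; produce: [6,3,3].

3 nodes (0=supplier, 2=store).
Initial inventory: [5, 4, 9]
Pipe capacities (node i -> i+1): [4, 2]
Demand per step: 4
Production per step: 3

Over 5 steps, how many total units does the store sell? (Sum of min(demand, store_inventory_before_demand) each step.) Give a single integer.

Step 1: sold=4 (running total=4) -> [4 6 7]
Step 2: sold=4 (running total=8) -> [3 8 5]
Step 3: sold=4 (running total=12) -> [3 9 3]
Step 4: sold=3 (running total=15) -> [3 10 2]
Step 5: sold=2 (running total=17) -> [3 11 2]

Answer: 17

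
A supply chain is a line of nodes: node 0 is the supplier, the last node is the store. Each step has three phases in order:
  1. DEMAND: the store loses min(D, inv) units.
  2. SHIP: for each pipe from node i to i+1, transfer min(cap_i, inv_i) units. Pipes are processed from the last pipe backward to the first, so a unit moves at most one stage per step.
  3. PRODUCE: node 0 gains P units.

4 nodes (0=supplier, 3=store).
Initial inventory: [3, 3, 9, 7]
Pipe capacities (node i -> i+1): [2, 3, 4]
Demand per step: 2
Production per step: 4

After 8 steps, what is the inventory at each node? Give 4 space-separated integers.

Step 1: demand=2,sold=2 ship[2->3]=4 ship[1->2]=3 ship[0->1]=2 prod=4 -> inv=[5 2 8 9]
Step 2: demand=2,sold=2 ship[2->3]=4 ship[1->2]=2 ship[0->1]=2 prod=4 -> inv=[7 2 6 11]
Step 3: demand=2,sold=2 ship[2->3]=4 ship[1->2]=2 ship[0->1]=2 prod=4 -> inv=[9 2 4 13]
Step 4: demand=2,sold=2 ship[2->3]=4 ship[1->2]=2 ship[0->1]=2 prod=4 -> inv=[11 2 2 15]
Step 5: demand=2,sold=2 ship[2->3]=2 ship[1->2]=2 ship[0->1]=2 prod=4 -> inv=[13 2 2 15]
Step 6: demand=2,sold=2 ship[2->3]=2 ship[1->2]=2 ship[0->1]=2 prod=4 -> inv=[15 2 2 15]
Step 7: demand=2,sold=2 ship[2->3]=2 ship[1->2]=2 ship[0->1]=2 prod=4 -> inv=[17 2 2 15]
Step 8: demand=2,sold=2 ship[2->3]=2 ship[1->2]=2 ship[0->1]=2 prod=4 -> inv=[19 2 2 15]

19 2 2 15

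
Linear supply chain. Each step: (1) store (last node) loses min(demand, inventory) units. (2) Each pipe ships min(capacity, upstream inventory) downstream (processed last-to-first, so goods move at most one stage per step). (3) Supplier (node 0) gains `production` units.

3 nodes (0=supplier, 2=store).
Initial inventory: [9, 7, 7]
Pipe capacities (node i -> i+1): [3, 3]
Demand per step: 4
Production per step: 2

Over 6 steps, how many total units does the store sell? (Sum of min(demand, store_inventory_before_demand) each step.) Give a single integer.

Step 1: sold=4 (running total=4) -> [8 7 6]
Step 2: sold=4 (running total=8) -> [7 7 5]
Step 3: sold=4 (running total=12) -> [6 7 4]
Step 4: sold=4 (running total=16) -> [5 7 3]
Step 5: sold=3 (running total=19) -> [4 7 3]
Step 6: sold=3 (running total=22) -> [3 7 3]

Answer: 22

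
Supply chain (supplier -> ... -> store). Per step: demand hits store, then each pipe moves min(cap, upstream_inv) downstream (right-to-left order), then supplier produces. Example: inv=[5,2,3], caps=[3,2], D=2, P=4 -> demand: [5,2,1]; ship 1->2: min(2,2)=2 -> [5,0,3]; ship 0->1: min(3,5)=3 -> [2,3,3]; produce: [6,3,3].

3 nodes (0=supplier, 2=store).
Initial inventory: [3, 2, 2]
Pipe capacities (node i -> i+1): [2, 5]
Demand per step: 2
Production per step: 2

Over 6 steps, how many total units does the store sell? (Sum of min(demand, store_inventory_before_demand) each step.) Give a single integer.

Step 1: sold=2 (running total=2) -> [3 2 2]
Step 2: sold=2 (running total=4) -> [3 2 2]
Step 3: sold=2 (running total=6) -> [3 2 2]
Step 4: sold=2 (running total=8) -> [3 2 2]
Step 5: sold=2 (running total=10) -> [3 2 2]
Step 6: sold=2 (running total=12) -> [3 2 2]

Answer: 12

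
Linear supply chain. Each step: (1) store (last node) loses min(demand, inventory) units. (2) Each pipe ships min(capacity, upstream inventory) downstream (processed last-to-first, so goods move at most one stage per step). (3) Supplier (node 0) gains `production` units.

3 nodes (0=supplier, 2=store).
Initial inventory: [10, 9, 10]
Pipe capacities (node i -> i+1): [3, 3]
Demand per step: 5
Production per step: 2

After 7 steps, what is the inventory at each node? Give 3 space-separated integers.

Step 1: demand=5,sold=5 ship[1->2]=3 ship[0->1]=3 prod=2 -> inv=[9 9 8]
Step 2: demand=5,sold=5 ship[1->2]=3 ship[0->1]=3 prod=2 -> inv=[8 9 6]
Step 3: demand=5,sold=5 ship[1->2]=3 ship[0->1]=3 prod=2 -> inv=[7 9 4]
Step 4: demand=5,sold=4 ship[1->2]=3 ship[0->1]=3 prod=2 -> inv=[6 9 3]
Step 5: demand=5,sold=3 ship[1->2]=3 ship[0->1]=3 prod=2 -> inv=[5 9 3]
Step 6: demand=5,sold=3 ship[1->2]=3 ship[0->1]=3 prod=2 -> inv=[4 9 3]
Step 7: demand=5,sold=3 ship[1->2]=3 ship[0->1]=3 prod=2 -> inv=[3 9 3]

3 9 3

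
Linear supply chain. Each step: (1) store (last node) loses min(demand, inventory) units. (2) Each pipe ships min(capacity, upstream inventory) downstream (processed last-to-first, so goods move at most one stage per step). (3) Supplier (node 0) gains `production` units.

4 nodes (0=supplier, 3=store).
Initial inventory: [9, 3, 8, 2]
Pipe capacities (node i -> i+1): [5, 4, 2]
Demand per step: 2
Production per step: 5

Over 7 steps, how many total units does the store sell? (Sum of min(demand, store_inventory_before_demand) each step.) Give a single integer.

Answer: 14

Derivation:
Step 1: sold=2 (running total=2) -> [9 5 9 2]
Step 2: sold=2 (running total=4) -> [9 6 11 2]
Step 3: sold=2 (running total=6) -> [9 7 13 2]
Step 4: sold=2 (running total=8) -> [9 8 15 2]
Step 5: sold=2 (running total=10) -> [9 9 17 2]
Step 6: sold=2 (running total=12) -> [9 10 19 2]
Step 7: sold=2 (running total=14) -> [9 11 21 2]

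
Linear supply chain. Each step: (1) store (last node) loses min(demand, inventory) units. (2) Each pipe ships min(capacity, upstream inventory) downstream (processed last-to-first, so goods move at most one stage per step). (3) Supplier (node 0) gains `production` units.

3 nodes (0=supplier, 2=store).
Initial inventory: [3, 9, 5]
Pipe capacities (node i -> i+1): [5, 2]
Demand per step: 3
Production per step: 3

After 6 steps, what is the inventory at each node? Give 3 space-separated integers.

Step 1: demand=3,sold=3 ship[1->2]=2 ship[0->1]=3 prod=3 -> inv=[3 10 4]
Step 2: demand=3,sold=3 ship[1->2]=2 ship[0->1]=3 prod=3 -> inv=[3 11 3]
Step 3: demand=3,sold=3 ship[1->2]=2 ship[0->1]=3 prod=3 -> inv=[3 12 2]
Step 4: demand=3,sold=2 ship[1->2]=2 ship[0->1]=3 prod=3 -> inv=[3 13 2]
Step 5: demand=3,sold=2 ship[1->2]=2 ship[0->1]=3 prod=3 -> inv=[3 14 2]
Step 6: demand=3,sold=2 ship[1->2]=2 ship[0->1]=3 prod=3 -> inv=[3 15 2]

3 15 2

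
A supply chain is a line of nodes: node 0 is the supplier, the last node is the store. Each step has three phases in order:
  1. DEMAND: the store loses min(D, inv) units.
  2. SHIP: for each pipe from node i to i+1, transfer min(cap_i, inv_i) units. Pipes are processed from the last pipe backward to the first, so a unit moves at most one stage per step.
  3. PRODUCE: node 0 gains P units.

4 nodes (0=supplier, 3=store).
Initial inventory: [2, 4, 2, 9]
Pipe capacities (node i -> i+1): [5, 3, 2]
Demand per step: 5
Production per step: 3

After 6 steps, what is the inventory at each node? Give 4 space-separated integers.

Step 1: demand=5,sold=5 ship[2->3]=2 ship[1->2]=3 ship[0->1]=2 prod=3 -> inv=[3 3 3 6]
Step 2: demand=5,sold=5 ship[2->3]=2 ship[1->2]=3 ship[0->1]=3 prod=3 -> inv=[3 3 4 3]
Step 3: demand=5,sold=3 ship[2->3]=2 ship[1->2]=3 ship[0->1]=3 prod=3 -> inv=[3 3 5 2]
Step 4: demand=5,sold=2 ship[2->3]=2 ship[1->2]=3 ship[0->1]=3 prod=3 -> inv=[3 3 6 2]
Step 5: demand=5,sold=2 ship[2->3]=2 ship[1->2]=3 ship[0->1]=3 prod=3 -> inv=[3 3 7 2]
Step 6: demand=5,sold=2 ship[2->3]=2 ship[1->2]=3 ship[0->1]=3 prod=3 -> inv=[3 3 8 2]

3 3 8 2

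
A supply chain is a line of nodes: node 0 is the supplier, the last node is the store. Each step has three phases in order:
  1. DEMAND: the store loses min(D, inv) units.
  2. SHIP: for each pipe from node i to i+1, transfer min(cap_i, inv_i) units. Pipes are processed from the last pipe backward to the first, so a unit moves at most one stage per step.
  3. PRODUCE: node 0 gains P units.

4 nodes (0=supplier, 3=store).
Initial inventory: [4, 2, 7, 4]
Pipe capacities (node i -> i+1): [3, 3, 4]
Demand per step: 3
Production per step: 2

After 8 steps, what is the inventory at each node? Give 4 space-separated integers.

Step 1: demand=3,sold=3 ship[2->3]=4 ship[1->2]=2 ship[0->1]=3 prod=2 -> inv=[3 3 5 5]
Step 2: demand=3,sold=3 ship[2->3]=4 ship[1->2]=3 ship[0->1]=3 prod=2 -> inv=[2 3 4 6]
Step 3: demand=3,sold=3 ship[2->3]=4 ship[1->2]=3 ship[0->1]=2 prod=2 -> inv=[2 2 3 7]
Step 4: demand=3,sold=3 ship[2->3]=3 ship[1->2]=2 ship[0->1]=2 prod=2 -> inv=[2 2 2 7]
Step 5: demand=3,sold=3 ship[2->3]=2 ship[1->2]=2 ship[0->1]=2 prod=2 -> inv=[2 2 2 6]
Step 6: demand=3,sold=3 ship[2->3]=2 ship[1->2]=2 ship[0->1]=2 prod=2 -> inv=[2 2 2 5]
Step 7: demand=3,sold=3 ship[2->3]=2 ship[1->2]=2 ship[0->1]=2 prod=2 -> inv=[2 2 2 4]
Step 8: demand=3,sold=3 ship[2->3]=2 ship[1->2]=2 ship[0->1]=2 prod=2 -> inv=[2 2 2 3]

2 2 2 3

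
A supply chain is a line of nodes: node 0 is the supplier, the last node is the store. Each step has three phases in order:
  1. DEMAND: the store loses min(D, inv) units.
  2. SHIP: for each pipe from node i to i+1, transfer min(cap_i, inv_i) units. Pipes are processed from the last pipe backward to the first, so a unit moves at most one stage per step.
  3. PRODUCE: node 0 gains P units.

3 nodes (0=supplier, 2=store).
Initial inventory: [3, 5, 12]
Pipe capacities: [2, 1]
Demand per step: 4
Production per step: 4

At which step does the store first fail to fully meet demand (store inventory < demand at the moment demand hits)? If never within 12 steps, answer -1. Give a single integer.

Step 1: demand=4,sold=4 ship[1->2]=1 ship[0->1]=2 prod=4 -> [5 6 9]
Step 2: demand=4,sold=4 ship[1->2]=1 ship[0->1]=2 prod=4 -> [7 7 6]
Step 3: demand=4,sold=4 ship[1->2]=1 ship[0->1]=2 prod=4 -> [9 8 3]
Step 4: demand=4,sold=3 ship[1->2]=1 ship[0->1]=2 prod=4 -> [11 9 1]
Step 5: demand=4,sold=1 ship[1->2]=1 ship[0->1]=2 prod=4 -> [13 10 1]
Step 6: demand=4,sold=1 ship[1->2]=1 ship[0->1]=2 prod=4 -> [15 11 1]
Step 7: demand=4,sold=1 ship[1->2]=1 ship[0->1]=2 prod=4 -> [17 12 1]
Step 8: demand=4,sold=1 ship[1->2]=1 ship[0->1]=2 prod=4 -> [19 13 1]
Step 9: demand=4,sold=1 ship[1->2]=1 ship[0->1]=2 prod=4 -> [21 14 1]
Step 10: demand=4,sold=1 ship[1->2]=1 ship[0->1]=2 prod=4 -> [23 15 1]
Step 11: demand=4,sold=1 ship[1->2]=1 ship[0->1]=2 prod=4 -> [25 16 1]
Step 12: demand=4,sold=1 ship[1->2]=1 ship[0->1]=2 prod=4 -> [27 17 1]
First stockout at step 4

4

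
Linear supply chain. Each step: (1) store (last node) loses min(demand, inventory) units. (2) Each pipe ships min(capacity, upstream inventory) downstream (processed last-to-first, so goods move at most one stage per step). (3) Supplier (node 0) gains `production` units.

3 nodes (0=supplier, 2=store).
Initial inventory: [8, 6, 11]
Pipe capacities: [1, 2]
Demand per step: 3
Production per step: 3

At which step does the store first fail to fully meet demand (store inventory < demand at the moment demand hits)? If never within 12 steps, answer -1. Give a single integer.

Step 1: demand=3,sold=3 ship[1->2]=2 ship[0->1]=1 prod=3 -> [10 5 10]
Step 2: demand=3,sold=3 ship[1->2]=2 ship[0->1]=1 prod=3 -> [12 4 9]
Step 3: demand=3,sold=3 ship[1->2]=2 ship[0->1]=1 prod=3 -> [14 3 8]
Step 4: demand=3,sold=3 ship[1->2]=2 ship[0->1]=1 prod=3 -> [16 2 7]
Step 5: demand=3,sold=3 ship[1->2]=2 ship[0->1]=1 prod=3 -> [18 1 6]
Step 6: demand=3,sold=3 ship[1->2]=1 ship[0->1]=1 prod=3 -> [20 1 4]
Step 7: demand=3,sold=3 ship[1->2]=1 ship[0->1]=1 prod=3 -> [22 1 2]
Step 8: demand=3,sold=2 ship[1->2]=1 ship[0->1]=1 prod=3 -> [24 1 1]
Step 9: demand=3,sold=1 ship[1->2]=1 ship[0->1]=1 prod=3 -> [26 1 1]
Step 10: demand=3,sold=1 ship[1->2]=1 ship[0->1]=1 prod=3 -> [28 1 1]
Step 11: demand=3,sold=1 ship[1->2]=1 ship[0->1]=1 prod=3 -> [30 1 1]
Step 12: demand=3,sold=1 ship[1->2]=1 ship[0->1]=1 prod=3 -> [32 1 1]
First stockout at step 8

8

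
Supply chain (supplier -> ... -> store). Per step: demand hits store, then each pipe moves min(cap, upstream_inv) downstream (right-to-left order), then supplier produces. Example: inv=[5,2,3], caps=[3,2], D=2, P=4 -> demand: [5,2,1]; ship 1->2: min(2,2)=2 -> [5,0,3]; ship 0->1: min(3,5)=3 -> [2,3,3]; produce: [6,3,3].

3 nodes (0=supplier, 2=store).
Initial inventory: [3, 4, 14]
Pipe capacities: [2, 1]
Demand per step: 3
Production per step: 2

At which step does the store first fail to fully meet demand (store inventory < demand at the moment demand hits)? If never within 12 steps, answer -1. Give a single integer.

Step 1: demand=3,sold=3 ship[1->2]=1 ship[0->1]=2 prod=2 -> [3 5 12]
Step 2: demand=3,sold=3 ship[1->2]=1 ship[0->1]=2 prod=2 -> [3 6 10]
Step 3: demand=3,sold=3 ship[1->2]=1 ship[0->1]=2 prod=2 -> [3 7 8]
Step 4: demand=3,sold=3 ship[1->2]=1 ship[0->1]=2 prod=2 -> [3 8 6]
Step 5: demand=3,sold=3 ship[1->2]=1 ship[0->1]=2 prod=2 -> [3 9 4]
Step 6: demand=3,sold=3 ship[1->2]=1 ship[0->1]=2 prod=2 -> [3 10 2]
Step 7: demand=3,sold=2 ship[1->2]=1 ship[0->1]=2 prod=2 -> [3 11 1]
Step 8: demand=3,sold=1 ship[1->2]=1 ship[0->1]=2 prod=2 -> [3 12 1]
Step 9: demand=3,sold=1 ship[1->2]=1 ship[0->1]=2 prod=2 -> [3 13 1]
Step 10: demand=3,sold=1 ship[1->2]=1 ship[0->1]=2 prod=2 -> [3 14 1]
Step 11: demand=3,sold=1 ship[1->2]=1 ship[0->1]=2 prod=2 -> [3 15 1]
Step 12: demand=3,sold=1 ship[1->2]=1 ship[0->1]=2 prod=2 -> [3 16 1]
First stockout at step 7

7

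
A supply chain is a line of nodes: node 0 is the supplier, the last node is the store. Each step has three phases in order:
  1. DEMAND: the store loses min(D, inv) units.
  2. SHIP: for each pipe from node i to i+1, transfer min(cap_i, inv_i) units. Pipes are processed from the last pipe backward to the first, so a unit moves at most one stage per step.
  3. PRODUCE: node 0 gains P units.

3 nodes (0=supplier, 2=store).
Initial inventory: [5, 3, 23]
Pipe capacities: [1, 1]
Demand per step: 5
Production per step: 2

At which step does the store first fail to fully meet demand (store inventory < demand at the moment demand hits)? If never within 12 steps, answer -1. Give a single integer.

Step 1: demand=5,sold=5 ship[1->2]=1 ship[0->1]=1 prod=2 -> [6 3 19]
Step 2: demand=5,sold=5 ship[1->2]=1 ship[0->1]=1 prod=2 -> [7 3 15]
Step 3: demand=5,sold=5 ship[1->2]=1 ship[0->1]=1 prod=2 -> [8 3 11]
Step 4: demand=5,sold=5 ship[1->2]=1 ship[0->1]=1 prod=2 -> [9 3 7]
Step 5: demand=5,sold=5 ship[1->2]=1 ship[0->1]=1 prod=2 -> [10 3 3]
Step 6: demand=5,sold=3 ship[1->2]=1 ship[0->1]=1 prod=2 -> [11 3 1]
Step 7: demand=5,sold=1 ship[1->2]=1 ship[0->1]=1 prod=2 -> [12 3 1]
Step 8: demand=5,sold=1 ship[1->2]=1 ship[0->1]=1 prod=2 -> [13 3 1]
Step 9: demand=5,sold=1 ship[1->2]=1 ship[0->1]=1 prod=2 -> [14 3 1]
Step 10: demand=5,sold=1 ship[1->2]=1 ship[0->1]=1 prod=2 -> [15 3 1]
Step 11: demand=5,sold=1 ship[1->2]=1 ship[0->1]=1 prod=2 -> [16 3 1]
Step 12: demand=5,sold=1 ship[1->2]=1 ship[0->1]=1 prod=2 -> [17 3 1]
First stockout at step 6

6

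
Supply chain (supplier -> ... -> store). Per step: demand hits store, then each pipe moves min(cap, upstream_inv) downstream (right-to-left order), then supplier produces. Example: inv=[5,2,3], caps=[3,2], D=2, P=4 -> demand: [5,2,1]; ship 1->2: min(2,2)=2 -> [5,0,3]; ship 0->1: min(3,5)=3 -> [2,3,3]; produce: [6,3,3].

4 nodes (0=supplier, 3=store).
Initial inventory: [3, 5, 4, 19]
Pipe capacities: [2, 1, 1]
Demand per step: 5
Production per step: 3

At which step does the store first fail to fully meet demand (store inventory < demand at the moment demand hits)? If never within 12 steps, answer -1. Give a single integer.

Step 1: demand=5,sold=5 ship[2->3]=1 ship[1->2]=1 ship[0->1]=2 prod=3 -> [4 6 4 15]
Step 2: demand=5,sold=5 ship[2->3]=1 ship[1->2]=1 ship[0->1]=2 prod=3 -> [5 7 4 11]
Step 3: demand=5,sold=5 ship[2->3]=1 ship[1->2]=1 ship[0->1]=2 prod=3 -> [6 8 4 7]
Step 4: demand=5,sold=5 ship[2->3]=1 ship[1->2]=1 ship[0->1]=2 prod=3 -> [7 9 4 3]
Step 5: demand=5,sold=3 ship[2->3]=1 ship[1->2]=1 ship[0->1]=2 prod=3 -> [8 10 4 1]
Step 6: demand=5,sold=1 ship[2->3]=1 ship[1->2]=1 ship[0->1]=2 prod=3 -> [9 11 4 1]
Step 7: demand=5,sold=1 ship[2->3]=1 ship[1->2]=1 ship[0->1]=2 prod=3 -> [10 12 4 1]
Step 8: demand=5,sold=1 ship[2->3]=1 ship[1->2]=1 ship[0->1]=2 prod=3 -> [11 13 4 1]
Step 9: demand=5,sold=1 ship[2->3]=1 ship[1->2]=1 ship[0->1]=2 prod=3 -> [12 14 4 1]
Step 10: demand=5,sold=1 ship[2->3]=1 ship[1->2]=1 ship[0->1]=2 prod=3 -> [13 15 4 1]
Step 11: demand=5,sold=1 ship[2->3]=1 ship[1->2]=1 ship[0->1]=2 prod=3 -> [14 16 4 1]
Step 12: demand=5,sold=1 ship[2->3]=1 ship[1->2]=1 ship[0->1]=2 prod=3 -> [15 17 4 1]
First stockout at step 5

5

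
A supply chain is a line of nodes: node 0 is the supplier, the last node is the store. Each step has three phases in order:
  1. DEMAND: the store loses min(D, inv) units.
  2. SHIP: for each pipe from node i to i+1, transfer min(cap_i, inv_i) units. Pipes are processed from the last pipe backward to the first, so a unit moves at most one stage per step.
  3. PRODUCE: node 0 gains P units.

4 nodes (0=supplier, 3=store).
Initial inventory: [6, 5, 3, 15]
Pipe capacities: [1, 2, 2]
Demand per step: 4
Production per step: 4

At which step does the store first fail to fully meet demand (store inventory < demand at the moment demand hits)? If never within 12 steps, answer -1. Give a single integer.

Step 1: demand=4,sold=4 ship[2->3]=2 ship[1->2]=2 ship[0->1]=1 prod=4 -> [9 4 3 13]
Step 2: demand=4,sold=4 ship[2->3]=2 ship[1->2]=2 ship[0->1]=1 prod=4 -> [12 3 3 11]
Step 3: demand=4,sold=4 ship[2->3]=2 ship[1->2]=2 ship[0->1]=1 prod=4 -> [15 2 3 9]
Step 4: demand=4,sold=4 ship[2->3]=2 ship[1->2]=2 ship[0->1]=1 prod=4 -> [18 1 3 7]
Step 5: demand=4,sold=4 ship[2->3]=2 ship[1->2]=1 ship[0->1]=1 prod=4 -> [21 1 2 5]
Step 6: demand=4,sold=4 ship[2->3]=2 ship[1->2]=1 ship[0->1]=1 prod=4 -> [24 1 1 3]
Step 7: demand=4,sold=3 ship[2->3]=1 ship[1->2]=1 ship[0->1]=1 prod=4 -> [27 1 1 1]
Step 8: demand=4,sold=1 ship[2->3]=1 ship[1->2]=1 ship[0->1]=1 prod=4 -> [30 1 1 1]
Step 9: demand=4,sold=1 ship[2->3]=1 ship[1->2]=1 ship[0->1]=1 prod=4 -> [33 1 1 1]
Step 10: demand=4,sold=1 ship[2->3]=1 ship[1->2]=1 ship[0->1]=1 prod=4 -> [36 1 1 1]
Step 11: demand=4,sold=1 ship[2->3]=1 ship[1->2]=1 ship[0->1]=1 prod=4 -> [39 1 1 1]
Step 12: demand=4,sold=1 ship[2->3]=1 ship[1->2]=1 ship[0->1]=1 prod=4 -> [42 1 1 1]
First stockout at step 7

7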